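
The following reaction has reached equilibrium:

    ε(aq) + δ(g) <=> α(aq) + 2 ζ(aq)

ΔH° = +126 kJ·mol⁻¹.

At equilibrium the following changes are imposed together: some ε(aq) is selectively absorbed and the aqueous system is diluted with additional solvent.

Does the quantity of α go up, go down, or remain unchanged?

cannot be determined

Removing ε (aq), a reactant, drives the reaction to the left.
Dilution lowers every aqueous concentration by the same factor. Δn_aq = 3 − 1 = +2, so the system shifts toward the side with more dissolved moles — to the right.
The two effects oppose each other, so the net shift — and hence the change in α — cannot be determined from the given information.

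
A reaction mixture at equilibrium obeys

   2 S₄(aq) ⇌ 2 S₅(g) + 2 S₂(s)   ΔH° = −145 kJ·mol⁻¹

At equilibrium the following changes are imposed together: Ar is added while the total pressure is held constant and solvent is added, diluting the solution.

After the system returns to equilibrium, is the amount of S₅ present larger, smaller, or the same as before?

cannot be determined

Adding inert gas at constant total pressure expands the volume and lowers every reacting partial pressure. With Δn_gas = 2 − 0 = +2, Q moves away from K toward the side with fewer gas moles, so the system shifts toward the side with more gas moles — to the right.
Dilution lowers every aqueous concentration by the same factor. Δn_aq = 0 − 2 = -2, so the system shifts toward the side with more dissolved moles — to the left.
The two effects oppose each other, so the net shift — and hence the change in S₅ — cannot be determined from the given information.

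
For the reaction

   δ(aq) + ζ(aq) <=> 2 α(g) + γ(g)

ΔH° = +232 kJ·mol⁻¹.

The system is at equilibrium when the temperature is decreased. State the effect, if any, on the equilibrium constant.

K depends on temperature via the van 't Hoff relation. The forward reaction is endothermic, so lowering T decreases K.

decreases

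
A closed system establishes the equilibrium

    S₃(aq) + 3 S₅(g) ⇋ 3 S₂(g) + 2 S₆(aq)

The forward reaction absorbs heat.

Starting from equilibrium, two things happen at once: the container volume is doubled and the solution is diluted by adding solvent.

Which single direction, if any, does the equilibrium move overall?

Gas moles: reactants 3, products 3. Δn_gas = 0, so a volume change leaves Q equal to K — no shift from this change.
Dilution lowers every aqueous concentration by the same factor. Δn_aq = 2 − 1 = +1, so the system shifts toward the side with more dissolved moles — to the right.
Only the nonzero effect(s) matter; the net shift is to the right.

right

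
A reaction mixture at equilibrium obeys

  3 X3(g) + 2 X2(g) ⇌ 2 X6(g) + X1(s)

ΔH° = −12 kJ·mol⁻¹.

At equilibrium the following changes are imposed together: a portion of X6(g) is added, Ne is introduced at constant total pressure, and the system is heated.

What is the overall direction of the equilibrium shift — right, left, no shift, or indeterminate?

Adding X6 (g), a product, drives the reaction to the left.
Adding inert gas at constant total pressure expands the volume and lowers every reacting partial pressure. With Δn_gas = 2 − 5 = -3, Q moves away from K toward the side with fewer gas moles, so the system shifts toward the side with more gas moles — to the left.
The forward reaction is exothermic. Raising T favours the endothermic direction — shift to the left.
All effects act in the same direction — net shift to the left.

left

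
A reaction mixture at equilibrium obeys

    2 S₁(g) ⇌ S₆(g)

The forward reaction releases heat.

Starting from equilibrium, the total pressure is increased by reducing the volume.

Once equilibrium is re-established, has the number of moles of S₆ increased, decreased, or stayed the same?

Gas moles: reactants 2, products 1 (Δn_gas = -1). Compression shifts the system toward the side with fewer moles of gas — to the right.
The net shift is to the right. S₆ is a product, so its amount increases.

increases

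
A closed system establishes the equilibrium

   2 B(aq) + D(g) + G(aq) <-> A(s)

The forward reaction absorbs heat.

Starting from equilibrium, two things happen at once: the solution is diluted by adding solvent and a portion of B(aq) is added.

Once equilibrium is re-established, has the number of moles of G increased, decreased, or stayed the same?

Dilution lowers every aqueous concentration by the same factor. Δn_aq = 0 − 3 = -3, so the system shifts toward the side with more dissolved moles — to the left.
Adding B (aq), a reactant, drives the reaction to the right.
The two effects oppose each other, so the net shift — and hence the change in G — cannot be determined from the given information.

cannot be determined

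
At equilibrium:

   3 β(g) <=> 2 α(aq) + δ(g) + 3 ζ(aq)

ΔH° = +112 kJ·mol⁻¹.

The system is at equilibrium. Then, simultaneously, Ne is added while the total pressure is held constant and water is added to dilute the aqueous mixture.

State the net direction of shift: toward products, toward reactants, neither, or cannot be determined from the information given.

Adding inert gas at constant total pressure expands the volume and lowers every reacting partial pressure. With Δn_gas = 1 − 3 = -2, Q moves away from K toward the side with fewer gas moles, so the system shifts toward the side with more gas moles — to the left.
Dilution lowers every aqueous concentration by the same factor. Δn_aq = 5 − 0 = +5, so the system shifts toward the side with more dissolved moles — to the right.
The individual effects push in opposite directions; without quantitative information the net direction cannot be determined.

cannot be determined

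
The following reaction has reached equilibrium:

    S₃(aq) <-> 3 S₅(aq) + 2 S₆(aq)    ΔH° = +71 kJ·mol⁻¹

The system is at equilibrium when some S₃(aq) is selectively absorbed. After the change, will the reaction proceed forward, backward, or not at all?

left

Removing S₃ (aq), a reactant, drives the reaction to the left.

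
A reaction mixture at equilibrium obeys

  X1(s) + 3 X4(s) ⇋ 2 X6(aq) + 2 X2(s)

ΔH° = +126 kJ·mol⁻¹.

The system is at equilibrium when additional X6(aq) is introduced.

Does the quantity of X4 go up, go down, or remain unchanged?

increases

Adding X6 (aq), a product, drives the reaction to the left.
The net shift is to the left. X4 is a reactant, so its amount increases.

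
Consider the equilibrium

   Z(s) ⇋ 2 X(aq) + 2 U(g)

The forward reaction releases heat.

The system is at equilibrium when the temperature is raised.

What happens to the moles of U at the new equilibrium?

decreases

The forward reaction is exothermic. Raising T favours the endothermic direction — shift to the left.
The net shift is to the left. U is a product, so its amount decreases.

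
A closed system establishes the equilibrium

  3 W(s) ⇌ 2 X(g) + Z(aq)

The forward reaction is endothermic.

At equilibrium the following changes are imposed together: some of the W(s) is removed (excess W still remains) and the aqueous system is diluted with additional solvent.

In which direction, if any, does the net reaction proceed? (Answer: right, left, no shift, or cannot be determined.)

right

W is a pure solid; its activity is 1 regardless of amount, so Q is unaffected — no shift from this change.
Dilution lowers every aqueous concentration by the same factor. Δn_aq = 1 − 0 = +1, so the system shifts toward the side with more dissolved moles — to the right.
Only the nonzero effect(s) matter; the net shift is to the right.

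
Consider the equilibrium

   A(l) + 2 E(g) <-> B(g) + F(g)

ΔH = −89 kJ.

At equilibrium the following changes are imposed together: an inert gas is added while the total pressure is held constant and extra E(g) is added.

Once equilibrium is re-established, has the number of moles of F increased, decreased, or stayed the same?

Adding inert gas at constant total pressure expands the volume, scaling every reacting partial pressure by the same factor. Δn_gas = 2 − 2 = 0, so Q is unchanged — no shift.
Adding E (g), a reactant, drives the reaction to the right.
The net shift is to the right. F is a product, so its amount increases.

increases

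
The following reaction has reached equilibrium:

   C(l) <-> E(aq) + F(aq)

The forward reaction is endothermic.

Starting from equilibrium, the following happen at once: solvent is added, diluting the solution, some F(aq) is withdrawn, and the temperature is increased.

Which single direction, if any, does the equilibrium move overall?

Dilution lowers every aqueous concentration by the same factor. Δn_aq = 2 − 0 = +2, so the system shifts toward the side with more dissolved moles — to the right.
Removing F (aq), a product, drives the reaction to the right.
The forward reaction is endothermic. Raising T favours the endothermic direction — shift to the right.
All effects act in the same direction — net shift to the right.

right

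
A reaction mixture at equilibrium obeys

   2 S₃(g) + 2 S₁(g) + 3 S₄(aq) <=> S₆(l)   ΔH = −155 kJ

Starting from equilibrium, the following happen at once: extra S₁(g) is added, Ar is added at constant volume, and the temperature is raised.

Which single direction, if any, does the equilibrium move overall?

cannot be determined

Adding S₁ (g), a reactant, drives the reaction to the right.
At constant volume, adding an inert gas leaves every reacting species' partial pressure unchanged, so Q is unchanged — no shift from this change.
The forward reaction is exothermic. Raising T favours the endothermic direction — shift to the left.
The individual effects push in opposite directions; without quantitative information the net direction cannot be determined.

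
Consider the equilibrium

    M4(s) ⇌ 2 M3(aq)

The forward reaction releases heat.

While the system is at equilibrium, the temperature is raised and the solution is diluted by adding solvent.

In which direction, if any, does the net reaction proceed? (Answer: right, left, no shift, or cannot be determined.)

cannot be determined

The forward reaction is exothermic. Raising T favours the endothermic direction — shift to the left.
Dilution lowers every aqueous concentration by the same factor. Δn_aq = 2 − 0 = +2, so the system shifts toward the side with more dissolved moles — to the right.
The individual effects push in opposite directions; without quantitative information the net direction cannot be determined.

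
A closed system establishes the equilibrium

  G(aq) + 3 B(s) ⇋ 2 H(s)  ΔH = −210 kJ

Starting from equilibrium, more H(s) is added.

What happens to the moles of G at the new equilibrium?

H is a pure solid; its activity is 1 regardless of amount, so Q is unaffected — no shift from this change.
No net shift occurs, so the amount of G is unchanged.

unchanged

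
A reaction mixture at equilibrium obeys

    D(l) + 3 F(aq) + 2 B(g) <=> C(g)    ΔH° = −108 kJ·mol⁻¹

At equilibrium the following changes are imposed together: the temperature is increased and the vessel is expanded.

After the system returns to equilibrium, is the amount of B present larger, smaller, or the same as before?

The forward reaction is exothermic. Raising T favours the endothermic direction — shift to the left.
Gas moles: reactants 2, products 1 (Δn_gas = -1). Expansion shifts the system toward the side with more moles of gas — to the left.
The net shift is to the left. B is a reactant, so its amount increases.

increases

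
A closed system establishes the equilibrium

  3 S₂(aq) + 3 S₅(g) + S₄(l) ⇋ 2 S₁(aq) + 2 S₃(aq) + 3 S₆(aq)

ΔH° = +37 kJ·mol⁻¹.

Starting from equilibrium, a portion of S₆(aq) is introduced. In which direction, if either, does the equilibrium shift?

left

Adding S₆ (aq), a product, drives the reaction to the left.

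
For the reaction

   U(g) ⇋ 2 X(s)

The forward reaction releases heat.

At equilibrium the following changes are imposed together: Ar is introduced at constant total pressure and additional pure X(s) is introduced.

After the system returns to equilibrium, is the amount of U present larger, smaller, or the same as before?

Adding inert gas at constant total pressure expands the volume and lowers every reacting partial pressure. With Δn_gas = 0 − 1 = -1, Q moves away from K toward the side with fewer gas moles, so the system shifts toward the side with more gas moles — to the left.
X is a pure solid; its activity is 1 regardless of amount, so Q is unaffected — no shift from this change.
The net shift is to the left. U is a reactant, so its amount increases.

increases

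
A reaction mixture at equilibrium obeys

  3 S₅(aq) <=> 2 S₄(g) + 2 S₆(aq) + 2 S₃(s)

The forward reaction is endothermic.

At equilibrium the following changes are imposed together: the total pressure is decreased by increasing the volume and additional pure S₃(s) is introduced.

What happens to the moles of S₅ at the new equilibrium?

Gas moles: reactants 0, products 2 (Δn_gas = +2). Expansion shifts the system toward the side with more moles of gas — to the right.
S₃ is a pure solid; its activity is 1 regardless of amount, so Q is unaffected — no shift from this change.
The net shift is to the right. S₅ is a reactant, so its amount decreases.

decreases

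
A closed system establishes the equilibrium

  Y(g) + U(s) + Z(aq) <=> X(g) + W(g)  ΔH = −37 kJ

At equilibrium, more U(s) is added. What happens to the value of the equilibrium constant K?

The equilibrium constant depends only on temperature. This perturbation changes neither the position of equilibrium nor K.

unchanged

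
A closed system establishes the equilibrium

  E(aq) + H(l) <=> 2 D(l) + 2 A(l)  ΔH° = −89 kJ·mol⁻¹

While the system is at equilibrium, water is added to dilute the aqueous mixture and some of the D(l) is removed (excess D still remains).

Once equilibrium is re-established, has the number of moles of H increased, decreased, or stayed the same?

Dilution lowers every aqueous concentration by the same factor. Δn_aq = 0 − 1 = -1, so the system shifts toward the side with more dissolved moles — to the left.
D is a pure liquid; its activity is 1 regardless of amount, so Q is unaffected — no shift from this change.
The net shift is to the left. H is a reactant, so its amount increases.

increases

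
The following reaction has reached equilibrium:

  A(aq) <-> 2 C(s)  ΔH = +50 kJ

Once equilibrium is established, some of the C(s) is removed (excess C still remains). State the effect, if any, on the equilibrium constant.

unchanged

The equilibrium constant depends only on temperature. This perturbation changes neither the position of equilibrium nor K.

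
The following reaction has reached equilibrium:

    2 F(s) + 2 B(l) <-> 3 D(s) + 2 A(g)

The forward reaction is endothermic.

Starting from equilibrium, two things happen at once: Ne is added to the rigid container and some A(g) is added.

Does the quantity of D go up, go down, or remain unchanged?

decreases

At constant volume, adding an inert gas leaves every reacting species' partial pressure unchanged, so Q is unchanged — no shift from this change.
Adding A (g), a product, drives the reaction to the left.
The net shift is to the left. D is a product, so its amount decreases.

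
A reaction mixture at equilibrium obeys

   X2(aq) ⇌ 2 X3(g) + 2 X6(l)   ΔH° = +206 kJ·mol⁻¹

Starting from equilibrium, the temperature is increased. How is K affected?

increases

K depends on temperature via the van 't Hoff relation. The forward reaction is endothermic, so raising T increases K.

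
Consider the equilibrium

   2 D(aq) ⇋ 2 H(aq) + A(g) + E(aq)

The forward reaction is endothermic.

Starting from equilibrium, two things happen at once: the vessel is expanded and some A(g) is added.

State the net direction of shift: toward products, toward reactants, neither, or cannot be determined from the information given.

cannot be determined

Gas moles: reactants 0, products 1 (Δn_gas = +1). Expansion shifts the system toward the side with more moles of gas — to the right.
Adding A (g), a product, drives the reaction to the left.
The individual effects push in opposite directions; without quantitative information the net direction cannot be determined.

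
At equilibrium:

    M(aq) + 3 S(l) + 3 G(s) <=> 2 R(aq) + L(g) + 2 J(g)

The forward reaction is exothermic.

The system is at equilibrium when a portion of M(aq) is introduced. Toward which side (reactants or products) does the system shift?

right

Adding M (aq), a reactant, drives the reaction to the right.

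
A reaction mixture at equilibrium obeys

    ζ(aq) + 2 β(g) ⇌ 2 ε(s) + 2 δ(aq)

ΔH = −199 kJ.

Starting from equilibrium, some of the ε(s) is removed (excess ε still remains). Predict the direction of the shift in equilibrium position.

no shift

ε is a pure solid; its activity is 1 regardless of amount, so Q is unaffected — no shift from this change.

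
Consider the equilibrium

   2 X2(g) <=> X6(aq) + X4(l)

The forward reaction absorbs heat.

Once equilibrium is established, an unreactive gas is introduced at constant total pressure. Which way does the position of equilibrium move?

left

Adding inert gas at constant total pressure expands the volume and lowers every reacting partial pressure. With Δn_gas = 0 − 2 = -2, Q moves away from K toward the side with fewer gas moles, so the system shifts toward the side with more gas moles — to the left.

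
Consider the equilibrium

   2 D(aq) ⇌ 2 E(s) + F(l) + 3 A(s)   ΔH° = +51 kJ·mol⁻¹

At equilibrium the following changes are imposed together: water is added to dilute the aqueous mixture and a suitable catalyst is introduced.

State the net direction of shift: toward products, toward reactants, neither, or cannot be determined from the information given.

left

Dilution lowers every aqueous concentration by the same factor. Δn_aq = 0 − 2 = -2, so the system shifts toward the side with more dissolved moles — to the left.
A catalyst speeds both forward and reverse rates equally; it changes neither Q nor K — no shift from this change.
Only the nonzero effect(s) matter; the net shift is to the left.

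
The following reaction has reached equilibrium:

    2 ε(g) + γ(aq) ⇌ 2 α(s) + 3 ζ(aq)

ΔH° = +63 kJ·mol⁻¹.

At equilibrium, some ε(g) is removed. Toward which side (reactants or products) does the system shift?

Removing ε (g), a reactant, drives the reaction to the left.

left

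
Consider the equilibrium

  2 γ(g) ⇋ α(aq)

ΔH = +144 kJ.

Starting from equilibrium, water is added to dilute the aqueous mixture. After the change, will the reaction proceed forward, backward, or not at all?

Dilution lowers every aqueous concentration by the same factor. Δn_aq = 1 − 0 = +1, so the system shifts toward the side with more dissolved moles — to the right.

right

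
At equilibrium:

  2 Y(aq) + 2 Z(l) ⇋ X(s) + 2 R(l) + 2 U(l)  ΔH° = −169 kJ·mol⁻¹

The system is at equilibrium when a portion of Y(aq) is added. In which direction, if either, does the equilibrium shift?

Adding Y (aq), a reactant, drives the reaction to the right.

right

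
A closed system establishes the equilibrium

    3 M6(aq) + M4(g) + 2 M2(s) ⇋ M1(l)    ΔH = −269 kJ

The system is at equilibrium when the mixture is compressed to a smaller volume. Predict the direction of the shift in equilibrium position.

Gas moles: reactants 1, products 0 (Δn_gas = -1). Compression shifts the system toward the side with fewer moles of gas — to the right.

right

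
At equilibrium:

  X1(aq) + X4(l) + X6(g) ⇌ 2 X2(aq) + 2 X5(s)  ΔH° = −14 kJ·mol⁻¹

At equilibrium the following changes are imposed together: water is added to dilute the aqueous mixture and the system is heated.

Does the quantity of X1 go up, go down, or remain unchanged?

cannot be determined

Dilution lowers every aqueous concentration by the same factor. Δn_aq = 2 − 1 = +1, so the system shifts toward the side with more dissolved moles — to the right.
The forward reaction is exothermic. Raising T favours the endothermic direction — shift to the left.
The two effects oppose each other, so the net shift — and hence the change in X1 — cannot be determined from the given information.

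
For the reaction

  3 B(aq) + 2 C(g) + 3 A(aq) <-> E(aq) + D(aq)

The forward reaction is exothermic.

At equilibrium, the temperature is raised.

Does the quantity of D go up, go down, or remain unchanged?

decreases

The forward reaction is exothermic. Raising T favours the endothermic direction — shift to the left.
The net shift is to the left. D is a product, so its amount decreases.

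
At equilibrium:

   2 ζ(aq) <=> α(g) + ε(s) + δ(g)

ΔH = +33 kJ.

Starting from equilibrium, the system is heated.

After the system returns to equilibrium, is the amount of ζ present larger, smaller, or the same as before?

The forward reaction is endothermic. Raising T favours the endothermic direction — shift to the right.
The net shift is to the right. ζ is a reactant, so its amount decreases.

decreases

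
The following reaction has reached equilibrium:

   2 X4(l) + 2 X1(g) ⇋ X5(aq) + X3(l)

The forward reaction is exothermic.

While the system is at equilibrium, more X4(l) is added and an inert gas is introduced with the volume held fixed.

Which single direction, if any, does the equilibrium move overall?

X4 is a pure liquid; its activity is 1 regardless of amount, so Q is unaffected — no shift from this change.
At constant volume, adding an inert gas leaves every reacting species' partial pressure unchanged, so Q is unchanged — no shift from this change.
None of the changes alters Q relative to K, so there is no net shift.

no shift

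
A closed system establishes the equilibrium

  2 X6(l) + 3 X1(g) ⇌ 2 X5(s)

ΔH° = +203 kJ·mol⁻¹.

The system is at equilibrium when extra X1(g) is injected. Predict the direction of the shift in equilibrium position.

right

Adding X1 (g), a reactant, drives the reaction to the right.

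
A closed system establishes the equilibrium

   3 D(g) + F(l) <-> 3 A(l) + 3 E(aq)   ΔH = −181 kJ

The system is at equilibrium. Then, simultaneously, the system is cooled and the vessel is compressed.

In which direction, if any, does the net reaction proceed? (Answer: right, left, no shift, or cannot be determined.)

right

The forward reaction is exothermic. Lowering T favours the exothermic direction — shift to the right.
Gas moles: reactants 3, products 0 (Δn_gas = -3). Compression shifts the system toward the side with fewer moles of gas — to the right.
All effects act in the same direction — net shift to the right.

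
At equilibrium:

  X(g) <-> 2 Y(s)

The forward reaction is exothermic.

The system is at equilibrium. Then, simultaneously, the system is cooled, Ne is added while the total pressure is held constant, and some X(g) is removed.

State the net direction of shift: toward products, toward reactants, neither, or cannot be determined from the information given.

cannot be determined

The forward reaction is exothermic. Lowering T favours the exothermic direction — shift to the right.
Adding inert gas at constant total pressure expands the volume and lowers every reacting partial pressure. With Δn_gas = 0 − 1 = -1, Q moves away from K toward the side with fewer gas moles, so the system shifts toward the side with more gas moles — to the left.
Removing X (g), a reactant, drives the reaction to the left.
The individual effects push in opposite directions; without quantitative information the net direction cannot be determined.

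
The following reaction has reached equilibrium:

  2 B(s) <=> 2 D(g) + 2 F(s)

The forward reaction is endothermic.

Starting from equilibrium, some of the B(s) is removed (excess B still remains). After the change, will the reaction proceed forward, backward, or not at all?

no shift

B is a pure solid; its activity is 1 regardless of amount, so Q is unaffected — no shift from this change.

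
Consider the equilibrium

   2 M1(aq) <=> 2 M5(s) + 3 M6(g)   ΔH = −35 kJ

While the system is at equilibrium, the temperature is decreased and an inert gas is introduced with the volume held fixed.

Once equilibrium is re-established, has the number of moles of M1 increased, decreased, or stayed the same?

decreases

The forward reaction is exothermic. Lowering T favours the exothermic direction — shift to the right.
At constant volume, adding an inert gas leaves every reacting species' partial pressure unchanged, so Q is unchanged — no shift from this change.
The net shift is to the right. M1 is a reactant, so its amount decreases.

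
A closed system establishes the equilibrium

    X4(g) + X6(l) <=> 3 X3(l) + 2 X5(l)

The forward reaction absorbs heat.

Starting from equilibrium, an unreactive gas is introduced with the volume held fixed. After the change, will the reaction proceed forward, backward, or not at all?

At constant volume, adding an inert gas leaves every reacting species' partial pressure unchanged, so Q is unchanged — no shift from this change.

no shift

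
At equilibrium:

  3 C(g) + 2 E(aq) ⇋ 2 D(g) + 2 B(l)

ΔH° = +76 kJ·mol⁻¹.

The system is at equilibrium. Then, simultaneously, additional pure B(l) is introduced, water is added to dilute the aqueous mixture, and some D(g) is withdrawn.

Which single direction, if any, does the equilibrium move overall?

B is a pure liquid; its activity is 1 regardless of amount, so Q is unaffected — no shift from this change.
Dilution lowers every aqueous concentration by the same factor. Δn_aq = 0 − 2 = -2, so the system shifts toward the side with more dissolved moles — to the left.
Removing D (g), a product, drives the reaction to the right.
The individual effects push in opposite directions; without quantitative information the net direction cannot be determined.

cannot be determined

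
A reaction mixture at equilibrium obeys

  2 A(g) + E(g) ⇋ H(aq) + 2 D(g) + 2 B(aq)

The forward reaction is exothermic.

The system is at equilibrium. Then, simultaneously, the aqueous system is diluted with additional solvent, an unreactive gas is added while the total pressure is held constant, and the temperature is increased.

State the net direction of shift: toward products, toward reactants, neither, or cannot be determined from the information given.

Dilution lowers every aqueous concentration by the same factor. Δn_aq = 3 − 0 = +3, so the system shifts toward the side with more dissolved moles — to the right.
Adding inert gas at constant total pressure expands the volume and lowers every reacting partial pressure. With Δn_gas = 2 − 3 = -1, Q moves away from K toward the side with fewer gas moles, so the system shifts toward the side with more gas moles — to the left.
The forward reaction is exothermic. Raising T favours the endothermic direction — shift to the left.
The individual effects push in opposite directions; without quantitative information the net direction cannot be determined.

cannot be determined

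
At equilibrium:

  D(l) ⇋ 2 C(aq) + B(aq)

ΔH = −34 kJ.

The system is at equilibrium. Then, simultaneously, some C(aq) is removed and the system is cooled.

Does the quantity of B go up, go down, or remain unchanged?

Removing C (aq), a product, drives the reaction to the right.
The forward reaction is exothermic. Lowering T favours the exothermic direction — shift to the right.
The net shift is to the right. B is a product, so its amount increases.

increases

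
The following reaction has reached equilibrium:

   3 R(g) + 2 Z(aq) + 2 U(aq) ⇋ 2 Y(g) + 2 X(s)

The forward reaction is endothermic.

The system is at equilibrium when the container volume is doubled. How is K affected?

The equilibrium constant depends only on temperature. This perturbation may move the position of equilibrium, but since T is unchanged, K itself is unchanged.

unchanged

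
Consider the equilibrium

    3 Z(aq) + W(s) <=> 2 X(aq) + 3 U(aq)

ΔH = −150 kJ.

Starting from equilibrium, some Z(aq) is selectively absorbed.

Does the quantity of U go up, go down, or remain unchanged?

Removing Z (aq), a reactant, drives the reaction to the left.
The net shift is to the left. U is a product, so its amount decreases.

decreases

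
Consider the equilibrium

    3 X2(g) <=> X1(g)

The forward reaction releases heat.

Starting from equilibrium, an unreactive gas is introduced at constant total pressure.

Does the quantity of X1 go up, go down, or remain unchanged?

decreases

Adding inert gas at constant total pressure expands the volume and lowers every reacting partial pressure. With Δn_gas = 1 − 3 = -2, Q moves away from K toward the side with fewer gas moles, so the system shifts toward the side with more gas moles — to the left.
The net shift is to the left. X1 is a product, so its amount decreases.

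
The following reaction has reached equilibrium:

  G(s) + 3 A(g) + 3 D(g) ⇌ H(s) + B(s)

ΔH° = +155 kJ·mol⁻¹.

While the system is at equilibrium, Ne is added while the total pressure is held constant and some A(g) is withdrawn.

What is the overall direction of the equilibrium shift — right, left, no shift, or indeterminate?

Adding inert gas at constant total pressure expands the volume and lowers every reacting partial pressure. With Δn_gas = 0 − 6 = -6, Q moves away from K toward the side with fewer gas moles, so the system shifts toward the side with more gas moles — to the left.
Removing A (g), a reactant, drives the reaction to the left.
All effects act in the same direction — net shift to the left.

left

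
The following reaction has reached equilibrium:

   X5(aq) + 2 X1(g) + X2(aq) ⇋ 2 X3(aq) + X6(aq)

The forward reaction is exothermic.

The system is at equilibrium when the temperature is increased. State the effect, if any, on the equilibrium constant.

decreases

K depends on temperature via the van 't Hoff relation. The forward reaction is exothermic, so raising T decreases K.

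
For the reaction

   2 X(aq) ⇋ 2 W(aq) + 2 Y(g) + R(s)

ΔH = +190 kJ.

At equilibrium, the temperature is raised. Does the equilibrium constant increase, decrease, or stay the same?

K depends on temperature via the van 't Hoff relation. The forward reaction is endothermic, so raising T increases K.

increases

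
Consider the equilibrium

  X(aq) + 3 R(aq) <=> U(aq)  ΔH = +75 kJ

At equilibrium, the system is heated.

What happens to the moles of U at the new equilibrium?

The forward reaction is endothermic. Raising T favours the endothermic direction — shift to the right.
The net shift is to the right. U is a product, so its amount increases.

increases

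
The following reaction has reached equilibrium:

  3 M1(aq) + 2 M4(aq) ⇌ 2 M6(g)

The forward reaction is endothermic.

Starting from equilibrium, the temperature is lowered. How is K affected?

decreases

K depends on temperature via the van 't Hoff relation. The forward reaction is endothermic, so lowering T decreases K.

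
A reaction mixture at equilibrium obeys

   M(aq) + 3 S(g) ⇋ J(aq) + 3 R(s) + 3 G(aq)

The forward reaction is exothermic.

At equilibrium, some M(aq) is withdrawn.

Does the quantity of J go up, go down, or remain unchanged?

Removing M (aq), a reactant, drives the reaction to the left.
The net shift is to the left. J is a product, so its amount decreases.

decreases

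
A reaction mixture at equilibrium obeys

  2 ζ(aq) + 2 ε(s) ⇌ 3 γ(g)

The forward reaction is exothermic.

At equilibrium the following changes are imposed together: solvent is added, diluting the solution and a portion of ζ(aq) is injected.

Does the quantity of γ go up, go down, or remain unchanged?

cannot be determined

Dilution lowers every aqueous concentration by the same factor. Δn_aq = 0 − 2 = -2, so the system shifts toward the side with more dissolved moles — to the left.
Adding ζ (aq), a reactant, drives the reaction to the right.
The two effects oppose each other, so the net shift — and hence the change in γ — cannot be determined from the given information.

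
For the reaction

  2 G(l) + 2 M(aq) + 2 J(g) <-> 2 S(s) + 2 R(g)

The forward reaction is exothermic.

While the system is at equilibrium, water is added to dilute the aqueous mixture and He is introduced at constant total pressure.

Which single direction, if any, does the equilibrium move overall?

Dilution lowers every aqueous concentration by the same factor. Δn_aq = 0 − 2 = -2, so the system shifts toward the side with more dissolved moles — to the left.
Adding inert gas at constant total pressure expands the volume, scaling every reacting partial pressure by the same factor. Δn_gas = 2 − 2 = 0, so Q is unchanged — no shift.
Only the nonzero effect(s) matter; the net shift is to the left.

left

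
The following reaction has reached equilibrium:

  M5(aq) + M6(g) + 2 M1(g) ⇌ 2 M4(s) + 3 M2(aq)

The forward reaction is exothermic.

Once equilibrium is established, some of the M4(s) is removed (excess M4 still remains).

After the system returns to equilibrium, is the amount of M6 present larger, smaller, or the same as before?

M4 is a pure solid; its activity is 1 regardless of amount, so Q is unaffected — no shift from this change.
No net shift occurs, so the amount of M6 is unchanged.

unchanged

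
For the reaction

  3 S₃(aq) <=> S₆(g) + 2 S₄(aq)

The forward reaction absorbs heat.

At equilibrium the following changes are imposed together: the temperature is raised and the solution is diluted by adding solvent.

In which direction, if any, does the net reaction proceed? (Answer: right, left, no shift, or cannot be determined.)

cannot be determined

The forward reaction is endothermic. Raising T favours the endothermic direction — shift to the right.
Dilution lowers every aqueous concentration by the same factor. Δn_aq = 2 − 3 = -1, so the system shifts toward the side with more dissolved moles — to the left.
The individual effects push in opposite directions; without quantitative information the net direction cannot be determined.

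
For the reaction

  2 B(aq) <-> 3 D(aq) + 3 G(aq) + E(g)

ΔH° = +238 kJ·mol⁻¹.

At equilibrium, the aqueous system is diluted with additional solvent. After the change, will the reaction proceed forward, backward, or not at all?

right

Dilution lowers every aqueous concentration by the same factor. Δn_aq = 6 − 2 = +4, so the system shifts toward the side with more dissolved moles — to the right.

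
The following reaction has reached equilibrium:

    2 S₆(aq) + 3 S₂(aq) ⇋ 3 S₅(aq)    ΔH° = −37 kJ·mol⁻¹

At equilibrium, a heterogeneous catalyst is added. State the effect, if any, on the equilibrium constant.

unchanged

The equilibrium constant depends only on temperature. This perturbation changes neither the position of equilibrium nor K.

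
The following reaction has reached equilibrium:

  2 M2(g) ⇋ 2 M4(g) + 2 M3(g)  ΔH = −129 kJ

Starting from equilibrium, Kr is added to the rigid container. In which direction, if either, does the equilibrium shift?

no shift

At constant volume, adding an inert gas leaves every reacting species' partial pressure unchanged, so Q is unchanged — no shift from this change.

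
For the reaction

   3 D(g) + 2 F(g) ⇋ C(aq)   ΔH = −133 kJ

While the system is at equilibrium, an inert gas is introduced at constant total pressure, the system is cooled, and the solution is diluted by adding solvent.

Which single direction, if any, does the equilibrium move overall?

Adding inert gas at constant total pressure expands the volume and lowers every reacting partial pressure. With Δn_gas = 0 − 5 = -5, Q moves away from K toward the side with fewer gas moles, so the system shifts toward the side with more gas moles — to the left.
The forward reaction is exothermic. Lowering T favours the exothermic direction — shift to the right.
Dilution lowers every aqueous concentration by the same factor. Δn_aq = 1 − 0 = +1, so the system shifts toward the side with more dissolved moles — to the right.
The individual effects push in opposite directions; without quantitative information the net direction cannot be determined.

cannot be determined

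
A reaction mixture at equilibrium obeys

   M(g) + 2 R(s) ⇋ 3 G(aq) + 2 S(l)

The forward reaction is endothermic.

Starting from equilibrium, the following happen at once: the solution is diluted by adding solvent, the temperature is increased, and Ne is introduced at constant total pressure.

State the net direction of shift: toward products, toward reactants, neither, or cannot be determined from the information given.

cannot be determined

Dilution lowers every aqueous concentration by the same factor. Δn_aq = 3 − 0 = +3, so the system shifts toward the side with more dissolved moles — to the right.
The forward reaction is endothermic. Raising T favours the endothermic direction — shift to the right.
Adding inert gas at constant total pressure expands the volume and lowers every reacting partial pressure. With Δn_gas = 0 − 1 = -1, Q moves away from K toward the side with fewer gas moles, so the system shifts toward the side with more gas moles — to the left.
The individual effects push in opposite directions; without quantitative information the net direction cannot be determined.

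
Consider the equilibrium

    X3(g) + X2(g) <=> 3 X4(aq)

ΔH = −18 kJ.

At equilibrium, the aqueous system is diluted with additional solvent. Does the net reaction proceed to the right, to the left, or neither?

Dilution lowers every aqueous concentration by the same factor. Δn_aq = 3 − 0 = +3, so the system shifts toward the side with more dissolved moles — to the right.

right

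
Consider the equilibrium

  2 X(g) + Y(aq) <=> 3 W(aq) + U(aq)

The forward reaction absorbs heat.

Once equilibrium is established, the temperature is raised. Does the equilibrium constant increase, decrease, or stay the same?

increases

K depends on temperature via the van 't Hoff relation. The forward reaction is endothermic, so raising T increases K.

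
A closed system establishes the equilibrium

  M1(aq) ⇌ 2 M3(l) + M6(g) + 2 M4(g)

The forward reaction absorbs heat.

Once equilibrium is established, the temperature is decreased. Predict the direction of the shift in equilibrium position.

left

The forward reaction is endothermic. Lowering T favours the exothermic direction — shift to the left.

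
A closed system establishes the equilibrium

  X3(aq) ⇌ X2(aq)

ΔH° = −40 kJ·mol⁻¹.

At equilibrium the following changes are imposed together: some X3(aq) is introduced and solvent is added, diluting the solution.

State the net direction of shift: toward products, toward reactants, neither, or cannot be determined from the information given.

right

Adding X3 (aq), a reactant, drives the reaction to the right.
Dilution scales every aqueous concentration by the same factor. Δn_aq = 1 − 1 = 0, so Q is unchanged — no shift.
Only the nonzero effect(s) matter; the net shift is to the right.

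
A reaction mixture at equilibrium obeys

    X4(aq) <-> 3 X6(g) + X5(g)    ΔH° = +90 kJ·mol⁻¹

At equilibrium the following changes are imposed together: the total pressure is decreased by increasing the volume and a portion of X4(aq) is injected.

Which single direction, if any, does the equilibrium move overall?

Gas moles: reactants 0, products 4 (Δn_gas = +4). Expansion shifts the system toward the side with more moles of gas — to the right.
Adding X4 (aq), a reactant, drives the reaction to the right.
All effects act in the same direction — net shift to the right.

right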